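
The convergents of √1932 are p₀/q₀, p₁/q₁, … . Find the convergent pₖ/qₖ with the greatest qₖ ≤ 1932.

84085/1913

√1932 = [43; 1, 20, 1, 86, …] (period length 4).
Convergents:
  p_0/q_0 = 43/1
  p_1/q_1 = 44/1
  p_2/q_2 = 923/21
  p_3/q_3 = 967/22
  p_4/q_4 = 84085/1913
  p_5/q_5 = 85052/1935
q_4 = 1913 ≤ 1932 < 1935 = q_5, so the answer is 84085/1913.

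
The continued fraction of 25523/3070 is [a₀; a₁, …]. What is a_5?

25523 = 8·3070 + 963   →  a_0 = 8
3070 = 3·963 + 181   →  a_1 = 3
963 = 5·181 + 58   →  a_2 = 5
181 = 3·58 + 7   →  a_3 = 3
58 = 8·7 + 2   →  a_4 = 8
7 = 3·2 + 1   →  a_5 = 3

3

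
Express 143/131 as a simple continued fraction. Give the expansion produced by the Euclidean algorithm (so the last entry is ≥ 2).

143 = 1·131 + 12
131 = 10·12 + 11
12 = 1·11 + 1
11 = 11·1 + 0  (stop)
So 143/131 = [1; 10, 1, 11].

[1; 10, 1, 11]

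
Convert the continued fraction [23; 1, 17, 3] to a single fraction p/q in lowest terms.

Fold from the inside: start with 3/1.
  17 + 1/3 = 52/3
  1 + 3/52 = 55/52
  23 + 52/55 = 1317/55

1317/55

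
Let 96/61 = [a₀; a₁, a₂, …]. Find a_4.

1

96 = 1·61 + 35   →  a_0 = 1
61 = 1·35 + 26   →  a_1 = 1
35 = 1·26 + 9   →  a_2 = 1
26 = 2·9 + 8   →  a_3 = 2
9 = 1·8 + 1   →  a_4 = 1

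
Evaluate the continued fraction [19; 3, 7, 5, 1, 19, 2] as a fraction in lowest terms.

Fold from the inside: start with 2/1.
  19 + 1/2 = 39/2
  1 + 2/39 = 41/39
  5 + 39/41 = 244/41
  7 + 41/244 = 1749/244
  3 + 244/1749 = 5491/1749
  19 + 1749/5491 = 106078/5491

106078/5491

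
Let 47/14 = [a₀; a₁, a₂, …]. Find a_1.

2

47 = 3·14 + 5   →  a_0 = 3
14 = 2·5 + 4   →  a_1 = 2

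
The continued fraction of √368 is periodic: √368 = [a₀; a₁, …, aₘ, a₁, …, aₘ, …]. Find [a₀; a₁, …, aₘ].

[19; 5, 2, 5, 38]

a₀ = ⌊√368⌋ = 19.
With m₀=0, d₀=1 and mₖ₊₁ = dₖaₖ − mₖ, dₖ₊₁ = (n − mₖ₊₁²)/dₖ, aₖ₊₁ = ⌊(a₀+mₖ₊₁)/dₖ₊₁⌋:
  k=1: m=19, d=7, a=5
  k=2: m=16, d=16, a=2
  k=3: m=16, d=7, a=5
  k=4: m=19, d=1, a=38
d=1 and a=2a₀=38 at k=4, so the next step gives (m, d) = (19, 7) again — its k=1 value — and the period has length 4.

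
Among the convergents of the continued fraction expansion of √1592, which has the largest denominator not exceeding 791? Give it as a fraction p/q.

31481/789

√1592 = [39; 1, 8, 1, 78, …] (period length 4).
Convergents:
  p_0/q_0 = 39/1
  p_1/q_1 = 40/1
  p_2/q_2 = 359/9
  p_3/q_3 = 399/10
  p_4/q_4 = 31481/789
  p_5/q_5 = 31880/799
q_4 = 789 ≤ 791 < 799 = q_5, so the answer is 31481/789.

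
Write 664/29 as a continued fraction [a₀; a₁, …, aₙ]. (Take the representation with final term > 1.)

[22; 1, 8, 1, 2]

664 = 22×29 + 26
29 = 1×26 + 3
26 = 8×3 + 2
3 = 1×2 + 1
2 = 2×1 + 0  (stop)
So 664/29 = [22; 1, 8, 1, 2].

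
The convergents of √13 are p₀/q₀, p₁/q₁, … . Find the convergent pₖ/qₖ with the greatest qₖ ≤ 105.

256/71

√13 = [3; 1, 1, 1, 1, 6, …] (period length 5).
Convergents:
  p_0/q_0 = 3/1
  p_1/q_1 = 4/1
  p_2/q_2 = 7/2
  p_3/q_3 = 11/3
  p_4/q_4 = 18/5
  p_5/q_5 = 119/33
  p_6/q_6 = 137/38
  p_7/q_7 = 256/71
  p_8/q_8 = 393/109
q_7 = 71 ≤ 105 < 109 = q_8, so the answer is 256/71.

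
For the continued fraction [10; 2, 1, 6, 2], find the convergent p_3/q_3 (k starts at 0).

Using pₖ = aₖpₖ₋₁ + pₖ₋₂, qₖ = aₖqₖ₋₁ + qₖ₋₂ (with p₋₁=1, p₋₂=0, q₋₁=0, q₋₂=1):
  k=0: a=10, p=10, q=1
  k=1: a=2, p=21, q=2
  k=2: a=1, p=31, q=3
  k=3: a=6, p=207, q=20

207/20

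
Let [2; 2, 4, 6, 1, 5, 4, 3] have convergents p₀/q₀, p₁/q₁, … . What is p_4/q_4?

Using pₖ = aₖpₖ₋₁ + pₖ₋₂, qₖ = aₖqₖ₋₁ + qₖ₋₂ (with p₋₁=1, p₋₂=0, q₋₁=0, q₋₂=1):
  k=0: a=2, p=2, q=1
  k=1: a=2, p=5, q=2
  k=2: a=4, p=22, q=9
  k=3: a=6, p=137, q=56
  k=4: a=1, p=159, q=65

159/65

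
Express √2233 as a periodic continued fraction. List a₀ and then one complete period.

[47; 3, 1, 12, 1, 3, 94]

a₀ = ⌊√2233⌋ = 47.
With m₀=0, d₀=1 and mₖ₊₁ = dₖaₖ − mₖ, dₖ₊₁ = (n − mₖ₊₁²)/dₖ, aₖ₊₁ = ⌊(a₀+mₖ₊₁)/dₖ₊₁⌋:
  k=1: m=47, d=24, a=3
  k=2: m=25, d=67, a=1
  k=3: m=42, d=7, a=12
  k=4: m=42, d=67, a=1
  k=5: m=25, d=24, a=3
  k=6: m=47, d=1, a=94
d=1 and a=2a₀=94 at k=6, so the next step gives (m, d) = (47, 24) again — its k=1 value — and the period has length 6.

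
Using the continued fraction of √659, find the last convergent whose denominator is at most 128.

1951/76

√659 = [25; 1, 2, 25, 2, 1, 50, …] (period length 6).
Convergents:
  p_0/q_0 = 25/1
  p_1/q_1 = 26/1
  p_2/q_2 = 77/3
  p_3/q_3 = 1951/76
  p_4/q_4 = 3979/155
q_3 = 76 ≤ 128 < 155 = q_4, so the answer is 1951/76.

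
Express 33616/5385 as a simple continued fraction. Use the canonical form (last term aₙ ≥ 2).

[6; 4, 8, 8, 1, 17]

33616 = 6·5385 + 1306
5385 = 4·1306 + 161
1306 = 8·161 + 18
161 = 8·18 + 17
18 = 1·17 + 1
17 = 17·1 + 0  (stop)
So 33616/5385 = [6; 4, 8, 8, 1, 17].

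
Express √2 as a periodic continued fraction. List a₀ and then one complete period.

[1; 2]

a₀ = ⌊√2⌋ = 1.
With m₀=0, d₀=1 and mₖ₊₁ = dₖaₖ − mₖ, dₖ₊₁ = (n − mₖ₊₁²)/dₖ, aₖ₊₁ = ⌊(a₀+mₖ₊₁)/dₖ₊₁⌋:
  k=1: m=1, d=1, a=2
d=1 and a=2a₀=2 at k=1, so the next step gives (m, d) = (1, 1) again — its k=1 value — and the period has length 1.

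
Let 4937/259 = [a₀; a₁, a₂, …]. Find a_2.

5

4937 = 19·259 + 16   →  a_0 = 19
259 = 16·16 + 3   →  a_1 = 16
16 = 5·3 + 1   →  a_2 = 5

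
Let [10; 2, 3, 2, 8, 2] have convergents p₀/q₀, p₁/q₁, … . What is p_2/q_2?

73/7

Using pₖ = aₖpₖ₋₁ + pₖ₋₂, qₖ = aₖqₖ₋₁ + qₖ₋₂ (with p₋₁=1, p₋₂=0, q₋₁=0, q₋₂=1):
  k=0: a=10, p=10, q=1
  k=1: a=2, p=21, q=2
  k=2: a=3, p=73, q=7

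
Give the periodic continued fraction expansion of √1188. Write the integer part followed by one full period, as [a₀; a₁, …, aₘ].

a₀ = ⌊√1188⌋ = 34.
With m₀=0, d₀=1 and mₖ₊₁ = dₖaₖ − mₖ, dₖ₊₁ = (n − mₖ₊₁²)/dₖ, aₖ₊₁ = ⌊(a₀+mₖ₊₁)/dₖ₊₁⌋:
  k=1: m=34, d=32, a=2
  k=2: m=30, d=9, a=7
  k=3: m=33, d=11, a=6
  k=4: m=33, d=9, a=7
  k=5: m=30, d=32, a=2
  k=6: m=34, d=1, a=68
d=1 and a=2a₀=68 at k=6, so the next step gives (m, d) = (34, 32) again — its k=1 value — and the period has length 6.

[34; 2, 7, 6, 7, 2, 68]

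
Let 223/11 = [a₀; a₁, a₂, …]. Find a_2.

1

223 = 20·11 + 3   →  a_0 = 20
11 = 3·3 + 2   →  a_1 = 3
3 = 1·2 + 1   →  a_2 = 1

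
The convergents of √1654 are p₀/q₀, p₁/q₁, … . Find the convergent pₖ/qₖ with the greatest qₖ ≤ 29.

√1654 = [40; 1, 2, 40, 2, 1, 80, …] (period length 6).
Convergents:
  p_0/q_0 = 40/1
  p_1/q_1 = 41/1
  p_2/q_2 = 122/3
  p_3/q_3 = 4921/121
q_2 = 3 ≤ 29 < 121 = q_3, so the answer is 122/3.

122/3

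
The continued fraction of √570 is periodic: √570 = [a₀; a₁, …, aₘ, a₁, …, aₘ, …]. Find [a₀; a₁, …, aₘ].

a₀ = ⌊√570⌋ = 23.
With m₀=0, d₀=1 and mₖ₊₁ = dₖaₖ − mₖ, dₖ₊₁ = (n − mₖ₊₁²)/dₖ, aₖ₊₁ = ⌊(a₀+mₖ₊₁)/dₖ₊₁⌋:
  k=1: m=23, d=41, a=1
  k=2: m=18, d=6, a=6
  k=3: m=18, d=41, a=1
  k=4: m=23, d=1, a=46
d=1 and a=2a₀=46 at k=4, so the next step gives (m, d) = (23, 41) again — its k=1 value — and the period has length 4.

[23; 1, 6, 1, 46]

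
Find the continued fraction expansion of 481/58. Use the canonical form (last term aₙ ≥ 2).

481 = 8×58 + 17
58 = 3×17 + 7
17 = 2×7 + 3
7 = 2×3 + 1
3 = 3×1 + 0  (stop)
So 481/58 = [8; 3, 2, 2, 3].

[8; 3, 2, 2, 3]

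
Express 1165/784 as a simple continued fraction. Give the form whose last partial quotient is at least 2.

1165 = 1×784 + 381
784 = 2×381 + 22
381 = 17×22 + 7
22 = 3×7 + 1
7 = 7×1 + 0  (stop)
So 1165/784 = [1; 2, 17, 3, 7].

[1; 2, 17, 3, 7]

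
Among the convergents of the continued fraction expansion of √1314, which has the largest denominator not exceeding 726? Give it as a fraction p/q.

√1314 = [36; 4, 72, …] (period length 2).
Convergents:
  p_0/q_0 = 36/1
  p_1/q_1 = 145/4
  p_2/q_2 = 10476/289
  p_3/q_3 = 42049/1160
q_2 = 289 ≤ 726 < 1160 = q_3, so the answer is 10476/289.

10476/289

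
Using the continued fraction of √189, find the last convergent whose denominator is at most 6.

55/4

√189 = [13; 1, 2, 1, 26, …] (period length 4).
Convergents:
  p_0/q_0 = 13/1
  p_1/q_1 = 14/1
  p_2/q_2 = 41/3
  p_3/q_3 = 55/4
  p_4/q_4 = 1471/107
q_3 = 4 ≤ 6 < 107 = q_4, so the answer is 55/4.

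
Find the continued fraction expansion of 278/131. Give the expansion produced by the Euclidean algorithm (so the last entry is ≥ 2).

[2; 8, 5, 3]

278 = 2×131 + 16
131 = 8×16 + 3
16 = 5×3 + 1
3 = 3×1 + 0  (stop)
So 278/131 = [2; 8, 5, 3].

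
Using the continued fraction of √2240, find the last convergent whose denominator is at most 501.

√2240 = [47; 3, 23, 3, 94, …] (period length 4).
Convergents:
  p_0/q_0 = 47/1
  p_1/q_1 = 142/3
  p_2/q_2 = 3313/70
  p_3/q_3 = 10081/213
  p_4/q_4 = 950927/20092
q_3 = 213 ≤ 501 < 20092 = q_4, so the answer is 10081/213.

10081/213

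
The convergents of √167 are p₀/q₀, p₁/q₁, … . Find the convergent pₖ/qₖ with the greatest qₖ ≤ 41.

√167 = [12; 1, 11, 1, 24, …] (period length 4).
Convergents:
  p_0/q_0 = 12/1
  p_1/q_1 = 13/1
  p_2/q_2 = 155/12
  p_3/q_3 = 168/13
  p_4/q_4 = 4187/324
q_3 = 13 ≤ 41 < 324 = q_4, so the answer is 168/13.

168/13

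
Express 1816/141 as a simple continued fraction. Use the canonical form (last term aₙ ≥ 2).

[12; 1, 7, 3, 2, 2]

1816 = 12×141 + 124
141 = 1×124 + 17
124 = 7×17 + 5
17 = 3×5 + 2
5 = 2×2 + 1
2 = 2×1 + 0  (stop)
So 1816/141 = [12; 1, 7, 3, 2, 2].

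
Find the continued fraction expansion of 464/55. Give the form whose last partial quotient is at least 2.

464 = 8·55 + 24
55 = 2·24 + 7
24 = 3·7 + 3
7 = 2·3 + 1
3 = 3·1 + 0  (stop)
So 464/55 = [8; 2, 3, 2, 3].

[8; 2, 3, 2, 3]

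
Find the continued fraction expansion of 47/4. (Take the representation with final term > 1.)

47 = 11*4 + 3
4 = 1*3 + 1
3 = 3*1 + 0  (stop)
So 47/4 = [11; 1, 3].

[11; 1, 3]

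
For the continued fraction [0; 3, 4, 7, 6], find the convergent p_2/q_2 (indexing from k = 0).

Using pₖ = aₖpₖ₋₁ + pₖ₋₂, qₖ = aₖqₖ₋₁ + qₖ₋₂ (with p₋₁=1, p₋₂=0, q₋₁=0, q₋₂=1):
  k=0: a=0, p=0, q=1
  k=1: a=3, p=1, q=3
  k=2: a=4, p=4, q=13

4/13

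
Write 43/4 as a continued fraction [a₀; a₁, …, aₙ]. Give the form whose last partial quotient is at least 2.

43 = 10*4 + 3
4 = 1*3 + 1
3 = 3*1 + 0  (stop)
So 43/4 = [10; 1, 3].

[10; 1, 3]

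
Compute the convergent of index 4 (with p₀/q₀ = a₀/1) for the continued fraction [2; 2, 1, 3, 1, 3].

Using pₖ = aₖpₖ₋₁ + pₖ₋₂, qₖ = aₖqₖ₋₁ + qₖ₋₂ (with p₋₁=1, p₋₂=0, q₋₁=0, q₋₂=1):
  k=0: a=2, p=2, q=1
  k=1: a=2, p=5, q=2
  k=2: a=1, p=7, q=3
  k=3: a=3, p=26, q=11
  k=4: a=1, p=33, q=14

33/14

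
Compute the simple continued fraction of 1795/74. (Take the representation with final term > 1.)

1795 = 24·74 + 19
74 = 3·19 + 17
19 = 1·17 + 2
17 = 8·2 + 1
2 = 2·1 + 0  (stop)
So 1795/74 = [24; 3, 1, 8, 2].

[24; 3, 1, 8, 2]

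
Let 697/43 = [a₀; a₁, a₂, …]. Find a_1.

697 = 16·43 + 9   →  a_0 = 16
43 = 4·9 + 7   →  a_1 = 4

4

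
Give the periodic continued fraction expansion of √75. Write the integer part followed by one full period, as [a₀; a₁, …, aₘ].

a₀ = ⌊√75⌋ = 8.
With m₀=0, d₀=1 and mₖ₊₁ = dₖaₖ − mₖ, dₖ₊₁ = (n − mₖ₊₁²)/dₖ, aₖ₊₁ = ⌊(a₀+mₖ₊₁)/dₖ₊₁⌋:
  k=1: m=8, d=11, a=1
  k=2: m=3, d=6, a=1
  k=3: m=3, d=11, a=1
  k=4: m=8, d=1, a=16
d=1 and a=2a₀=16 at k=4, so the next step gives (m, d) = (8, 11) again — its k=1 value — and the period has length 4.

[8; 1, 1, 1, 16]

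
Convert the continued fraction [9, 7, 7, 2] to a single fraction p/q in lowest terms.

Using pₖ = aₖpₖ₋₁ + pₖ₋₂ and qₖ = aₖqₖ₋₁ + qₖ₋₂:
  k=0: a=9, p=9, q=1
  k=1: a=7, p=64, q=7
  k=2: a=7, p=457, q=50
  k=3: a=2, p=978, q=107

978/107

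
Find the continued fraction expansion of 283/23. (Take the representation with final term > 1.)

283 = 12·23 + 7
23 = 3·7 + 2
7 = 3·2 + 1
2 = 2·1 + 0  (stop)
So 283/23 = [12; 3, 3, 2].

[12; 3, 3, 2]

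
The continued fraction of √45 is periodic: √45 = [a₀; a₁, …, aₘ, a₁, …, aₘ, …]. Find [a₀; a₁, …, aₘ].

a₀ = ⌊√45⌋ = 6.

[6; 1, 2, 2, 2, 1, 12]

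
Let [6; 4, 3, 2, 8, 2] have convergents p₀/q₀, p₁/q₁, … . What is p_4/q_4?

Using pₖ = aₖpₖ₋₁ + pₖ₋₂, qₖ = aₖqₖ₋₁ + qₖ₋₂ (with p₋₁=1, p₋₂=0, q₋₁=0, q₋₂=1):
  k=0: a=6, p=6, q=1
  k=1: a=4, p=25, q=4
  k=2: a=3, p=81, q=13
  k=3: a=2, p=187, q=30
  k=4: a=8, p=1577, q=253

1577/253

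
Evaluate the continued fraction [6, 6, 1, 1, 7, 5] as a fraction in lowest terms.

Using pₖ = aₖpₖ₋₁ + pₖ₋₂ and qₖ = aₖqₖ₋₁ + qₖ₋₂:
  k=0: a=6, p=6, q=1
  k=1: a=6, p=37, q=6
  k=2: a=1, p=43, q=7
  k=3: a=1, p=80, q=13
  k=4: a=7, p=603, q=98
  k=5: a=5, p=3095, q=503

3095/503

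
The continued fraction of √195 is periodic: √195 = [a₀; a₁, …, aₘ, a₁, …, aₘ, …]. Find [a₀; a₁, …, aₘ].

a₀ = ⌊√195⌋ = 13.
With m₀=0, d₀=1 and mₖ₊₁ = dₖaₖ − mₖ, dₖ₊₁ = (n − mₖ₊₁²)/dₖ, aₖ₊₁ = ⌊(a₀+mₖ₊₁)/dₖ₊₁⌋:
  k=1: m=13, d=26, a=1
  k=2: m=13, d=1, a=26
d=1 and a=2a₀=26 at k=2, so the next step gives (m, d) = (13, 26) again — its k=1 value — and the period has length 2.

[13; 1, 26]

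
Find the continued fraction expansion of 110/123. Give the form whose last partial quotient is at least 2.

110 = 0*123 + 110
123 = 1*110 + 13
110 = 8*13 + 6
13 = 2*6 + 1
6 = 6*1 + 0  (stop)
So 110/123 = [0; 1, 8, 2, 6].

[0; 1, 8, 2, 6]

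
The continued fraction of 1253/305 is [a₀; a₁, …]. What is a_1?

1253 = 4·305 + 33   →  a_0 = 4
305 = 9·33 + 8   →  a_1 = 9

9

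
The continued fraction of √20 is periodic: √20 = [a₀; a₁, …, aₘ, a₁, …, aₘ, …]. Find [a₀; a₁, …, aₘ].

a₀ = ⌊√20⌋ = 4.
With m₀=0, d₀=1 and mₖ₊₁ = dₖaₖ − mₖ, dₖ₊₁ = (n − mₖ₊₁²)/dₖ, aₖ₊₁ = ⌊(a₀+mₖ₊₁)/dₖ₊₁⌋:
  k=1: m=4, d=4, a=2
  k=2: m=4, d=1, a=8
d=1 and a=2a₀=8 at k=2, so the next step gives (m, d) = (4, 4) again — its k=1 value — and the period has length 2.

[4; 2, 8]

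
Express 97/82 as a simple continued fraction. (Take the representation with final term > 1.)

[1; 5, 2, 7]

97 = 1×82 + 15
82 = 5×15 + 7
15 = 2×7 + 1
7 = 7×1 + 0  (stop)
So 97/82 = [1; 5, 2, 7].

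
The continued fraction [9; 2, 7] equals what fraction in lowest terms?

Using pₖ = aₖpₖ₋₁ + pₖ₋₂ and qₖ = aₖqₖ₋₁ + qₖ₋₂:
  k=0: a=9, p=9, q=1
  k=1: a=2, p=19, q=2
  k=2: a=7, p=142, q=15

142/15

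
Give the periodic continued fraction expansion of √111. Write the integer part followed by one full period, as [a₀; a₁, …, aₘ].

[10; 1, 1, 6, 1, 1, 20]

a₀ = ⌊√111⌋ = 10.
With m₀=0, d₀=1 and mₖ₊₁ = dₖaₖ − mₖ, dₖ₊₁ = (n − mₖ₊₁²)/dₖ, aₖ₊₁ = ⌊(a₀+mₖ₊₁)/dₖ₊₁⌋:
  k=1: m=10, d=11, a=1
  k=2: m=1, d=10, a=1
  k=3: m=9, d=3, a=6
  k=4: m=9, d=10, a=1
  k=5: m=1, d=11, a=1
  k=6: m=10, d=1, a=20
d=1 and a=2a₀=20 at k=6, so the next step gives (m, d) = (10, 11) again — its k=1 value — and the period has length 6.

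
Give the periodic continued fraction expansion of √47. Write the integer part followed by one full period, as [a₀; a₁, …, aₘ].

[6; 1, 5, 1, 12]

a₀ = ⌊√47⌋ = 6.
With m₀=0, d₀=1 and mₖ₊₁ = dₖaₖ − mₖ, dₖ₊₁ = (n − mₖ₊₁²)/dₖ, aₖ₊₁ = ⌊(a₀+mₖ₊₁)/dₖ₊₁⌋:
  k=1: m=6, d=11, a=1
  k=2: m=5, d=2, a=5
  k=3: m=5, d=11, a=1
  k=4: m=6, d=1, a=12
d=1 and a=2a₀=12 at k=4, so the next step gives (m, d) = (6, 11) again — its k=1 value — and the period has length 4.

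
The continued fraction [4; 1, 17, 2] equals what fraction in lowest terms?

183/37

Using pₖ = aₖpₖ₋₁ + pₖ₋₂ and qₖ = aₖqₖ₋₁ + qₖ₋₂:
  k=0: a=4, p=4, q=1
  k=1: a=1, p=5, q=1
  k=2: a=17, p=89, q=18
  k=3: a=2, p=183, q=37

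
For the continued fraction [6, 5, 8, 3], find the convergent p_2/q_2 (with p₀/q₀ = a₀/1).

Using pₖ = aₖpₖ₋₁ + pₖ₋₂, qₖ = aₖqₖ₋₁ + qₖ₋₂ (with p₋₁=1, p₋₂=0, q₋₁=0, q₋₂=1):
  k=0: a=6, p=6, q=1
  k=1: a=5, p=31, q=5
  k=2: a=8, p=254, q=41

254/41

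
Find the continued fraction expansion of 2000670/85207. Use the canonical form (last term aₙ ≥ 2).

[23; 2, 12, 14, 16, 15]

2000670 = 23×85207 + 40909
85207 = 2×40909 + 3389
40909 = 12×3389 + 241
3389 = 14×241 + 15
241 = 16×15 + 1
15 = 15×1 + 0  (stop)
So 2000670/85207 = [23; 2, 12, 14, 16, 15].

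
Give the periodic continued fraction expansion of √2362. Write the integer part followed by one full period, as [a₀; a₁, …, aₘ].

a₀ = ⌊√2362⌋ = 48.
With m₀=0, d₀=1 and mₖ₊₁ = dₖaₖ − mₖ, dₖ₊₁ = (n − mₖ₊₁²)/dₖ, aₖ₊₁ = ⌊(a₀+mₖ₊₁)/dₖ₊₁⌋:
  k=1: m=48, d=58, a=1
  k=2: m=10, d=39, a=1
  k=3: m=29, d=39, a=1
  k=4: m=10, d=58, a=1
  k=5: m=48, d=1, a=96
d=1 and a=2a₀=96 at k=5, so the next step gives (m, d) = (48, 58) again — its k=1 value — and the period has length 5.

[48; 1, 1, 1, 1, 96]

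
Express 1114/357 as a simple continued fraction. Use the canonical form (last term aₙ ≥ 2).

1114 = 3·357 + 43
357 = 8·43 + 13
43 = 3·13 + 4
13 = 3·4 + 1
4 = 4·1 + 0  (stop)
So 1114/357 = [3; 8, 3, 3, 4].

[3; 8, 3, 3, 4]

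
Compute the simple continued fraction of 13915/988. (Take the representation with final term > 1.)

[14; 11, 1, 9, 2, 1, 2]

13915 = 14×988 + 83
988 = 11×83 + 75
83 = 1×75 + 8
75 = 9×8 + 3
8 = 2×3 + 2
3 = 1×2 + 1
2 = 2×1 + 0  (stop)
So 13915/988 = [14; 11, 1, 9, 2, 1, 2].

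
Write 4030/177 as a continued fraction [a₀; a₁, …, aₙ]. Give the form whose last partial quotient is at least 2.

4030 = 22×177 + 136
177 = 1×136 + 41
136 = 3×41 + 13
41 = 3×13 + 2
13 = 6×2 + 1
2 = 2×1 + 0  (stop)
So 4030/177 = [22; 1, 3, 3, 6, 2].

[22; 1, 3, 3, 6, 2]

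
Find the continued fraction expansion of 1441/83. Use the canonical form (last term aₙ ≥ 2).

[17; 2, 1, 3, 3, 2]

1441 = 17×83 + 30
83 = 2×30 + 23
30 = 1×23 + 7
23 = 3×7 + 2
7 = 3×2 + 1
2 = 2×1 + 0  (stop)
So 1441/83 = [17; 2, 1, 3, 3, 2].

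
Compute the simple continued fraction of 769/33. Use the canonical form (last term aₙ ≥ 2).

769 = 23×33 + 10
33 = 3×10 + 3
10 = 3×3 + 1
3 = 3×1 + 0  (stop)
So 769/33 = [23; 3, 3, 3].

[23; 3, 3, 3]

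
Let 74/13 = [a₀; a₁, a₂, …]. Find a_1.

1

74 = 5·13 + 9   →  a_0 = 5
13 = 1·9 + 4   →  a_1 = 1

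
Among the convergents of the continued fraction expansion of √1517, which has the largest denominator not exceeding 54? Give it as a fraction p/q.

1519/39

√1517 = [38; 1, 18, 2, 18, 1, 76, …] (period length 6).
Convergents:
  p_0/q_0 = 38/1
  p_1/q_1 = 39/1
  p_2/q_2 = 740/19
  p_3/q_3 = 1519/39
  p_4/q_4 = 28082/721
q_3 = 39 ≤ 54 < 721 = q_4, so the answer is 1519/39.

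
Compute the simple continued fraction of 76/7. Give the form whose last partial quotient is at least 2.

76 = 10×7 + 6
7 = 1×6 + 1
6 = 6×1 + 0  (stop)
So 76/7 = [10; 1, 6].

[10; 1, 6]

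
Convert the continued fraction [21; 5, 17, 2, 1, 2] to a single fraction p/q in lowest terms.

Using pₖ = aₖpₖ₋₁ + pₖ₋₂ and qₖ = aₖqₖ₋₁ + qₖ₋₂:
  k=0: a=21, p=21, q=1
  k=1: a=5, p=106, q=5
  k=2: a=17, p=1823, q=86
  k=3: a=2, p=3752, q=177
  k=4: a=1, p=5575, q=263
  k=5: a=2, p=14902, q=703

14902/703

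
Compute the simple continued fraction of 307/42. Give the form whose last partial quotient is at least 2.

307 = 7×42 + 13
42 = 3×13 + 3
13 = 4×3 + 1
3 = 3×1 + 0  (stop)
So 307/42 = [7; 3, 4, 3].

[7; 3, 4, 3]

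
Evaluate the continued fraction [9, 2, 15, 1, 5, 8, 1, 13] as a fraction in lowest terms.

236757/24962

Fold from the inside: start with 13/1.
  1 + 1/13 = 14/13
  8 + 13/14 = 125/14
  5 + 14/125 = 639/125
  1 + 125/639 = 764/639
  15 + 639/764 = 12099/764
  2 + 764/12099 = 24962/12099
  9 + 12099/24962 = 236757/24962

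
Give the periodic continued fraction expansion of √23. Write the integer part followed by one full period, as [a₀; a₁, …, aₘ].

a₀ = ⌊√23⌋ = 4.
With m₀=0, d₀=1 and mₖ₊₁ = dₖaₖ − mₖ, dₖ₊₁ = (n − mₖ₊₁²)/dₖ, aₖ₊₁ = ⌊(a₀+mₖ₊₁)/dₖ₊₁⌋:
  k=1: m=4, d=7, a=1
  k=2: m=3, d=2, a=3
  k=3: m=3, d=7, a=1
  k=4: m=4, d=1, a=8
d=1 and a=2a₀=8 at k=4, so the next step gives (m, d) = (4, 7) again — its k=1 value — and the period has length 4.

[4; 1, 3, 1, 8]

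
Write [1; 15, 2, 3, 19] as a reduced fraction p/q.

2218/2083

Using pₖ = aₖpₖ₋₁ + pₖ₋₂ and qₖ = aₖqₖ₋₁ + qₖ₋₂:
  k=0: a=1, p=1, q=1
  k=1: a=15, p=16, q=15
  k=2: a=2, p=33, q=31
  k=3: a=3, p=115, q=108
  k=4: a=19, p=2218, q=2083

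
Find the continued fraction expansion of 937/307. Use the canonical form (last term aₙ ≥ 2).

937 = 3×307 + 16
307 = 19×16 + 3
16 = 5×3 + 1
3 = 3×1 + 0  (stop)
So 937/307 = [3; 19, 5, 3].

[3; 19, 5, 3]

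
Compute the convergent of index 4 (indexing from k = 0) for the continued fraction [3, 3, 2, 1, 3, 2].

Using pₖ = aₖpₖ₋₁ + pₖ₋₂, qₖ = aₖqₖ₋₁ + qₖ₋₂ (with p₋₁=1, p₋₂=0, q₋₁=0, q₋₂=1):
  k=0: a=3, p=3, q=1
  k=1: a=3, p=10, q=3
  k=2: a=2, p=23, q=7
  k=3: a=1, p=33, q=10
  k=4: a=3, p=122, q=37

122/37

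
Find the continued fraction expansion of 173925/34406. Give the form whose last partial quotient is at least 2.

[5; 18, 6, 2, 2, 19, 3]

173925 = 5*34406 + 1895
34406 = 18*1895 + 296
1895 = 6*296 + 119
296 = 2*119 + 58
119 = 2*58 + 3
58 = 19*3 + 1
3 = 3*1 + 0  (stop)
So 173925/34406 = [5; 18, 6, 2, 2, 19, 3].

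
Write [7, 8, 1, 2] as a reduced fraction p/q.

Using pₖ = aₖpₖ₋₁ + pₖ₋₂ and qₖ = aₖqₖ₋₁ + qₖ₋₂:
  k=0: a=7, p=7, q=1
  k=1: a=8, p=57, q=8
  k=2: a=1, p=64, q=9
  k=3: a=2, p=185, q=26

185/26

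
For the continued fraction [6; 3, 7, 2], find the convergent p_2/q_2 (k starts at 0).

Using pₖ = aₖpₖ₋₁ + pₖ₋₂, qₖ = aₖqₖ₋₁ + qₖ₋₂ (with p₋₁=1, p₋₂=0, q₋₁=0, q₋₂=1):
  k=0: a=6, p=6, q=1
  k=1: a=3, p=19, q=3
  k=2: a=7, p=139, q=22

139/22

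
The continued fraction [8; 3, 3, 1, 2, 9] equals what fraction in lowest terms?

Using pₖ = aₖpₖ₋₁ + pₖ₋₂ and qₖ = aₖqₖ₋₁ + qₖ₋₂:
  k=0: a=8, p=8, q=1
  k=1: a=3, p=25, q=3
  k=2: a=3, p=83, q=10
  k=3: a=1, p=108, q=13
  k=4: a=2, p=299, q=36
  k=5: a=9, p=2799, q=337

2799/337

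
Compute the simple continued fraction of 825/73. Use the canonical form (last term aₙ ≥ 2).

[11; 3, 3, 7]

825 = 11·73 + 22
73 = 3·22 + 7
22 = 3·7 + 1
7 = 7·1 + 0  (stop)
So 825/73 = [11; 3, 3, 7].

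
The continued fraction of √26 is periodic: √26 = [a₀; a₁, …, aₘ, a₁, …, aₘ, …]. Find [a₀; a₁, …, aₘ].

[5; 10]

a₀ = ⌊√26⌋ = 5.
With m₀=0, d₀=1 and mₖ₊₁ = dₖaₖ − mₖ, dₖ₊₁ = (n − mₖ₊₁²)/dₖ, aₖ₊₁ = ⌊(a₀+mₖ₊₁)/dₖ₊₁⌋:
  k=1: m=5, d=1, a=10
d=1 and a=2a₀=10 at k=1, so the next step gives (m, d) = (5, 1) again — its k=1 value — and the period has length 1.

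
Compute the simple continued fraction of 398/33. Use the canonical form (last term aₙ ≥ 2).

[12; 16, 2]

398 = 12·33 + 2
33 = 16·2 + 1
2 = 2·1 + 0  (stop)
So 398/33 = [12; 16, 2].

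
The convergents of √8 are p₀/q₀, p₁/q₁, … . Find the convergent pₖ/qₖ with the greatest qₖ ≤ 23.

17/6

√8 = [2; 1, 4, …] (period length 2).
Convergents:
  p_0/q_0 = 2/1
  p_1/q_1 = 3/1
  p_2/q_2 = 14/5
  p_3/q_3 = 17/6
  p_4/q_4 = 82/29
q_3 = 6 ≤ 23 < 29 = q_4, so the answer is 17/6.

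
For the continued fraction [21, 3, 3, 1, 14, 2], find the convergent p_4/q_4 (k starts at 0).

4091/192

Using pₖ = aₖpₖ₋₁ + pₖ₋₂, qₖ = aₖqₖ₋₁ + qₖ₋₂ (with p₋₁=1, p₋₂=0, q₋₁=0, q₋₂=1):
  k=0: a=21, p=21, q=1
  k=1: a=3, p=64, q=3
  k=2: a=3, p=213, q=10
  k=3: a=1, p=277, q=13
  k=4: a=14, p=4091, q=192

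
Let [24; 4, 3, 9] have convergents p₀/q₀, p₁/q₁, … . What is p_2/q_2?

Using pₖ = aₖpₖ₋₁ + pₖ₋₂, qₖ = aₖqₖ₋₁ + qₖ₋₂ (with p₋₁=1, p₋₂=0, q₋₁=0, q₋₂=1):
  k=0: a=24, p=24, q=1
  k=1: a=4, p=97, q=4
  k=2: a=3, p=315, q=13

315/13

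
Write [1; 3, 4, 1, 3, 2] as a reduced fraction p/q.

Using pₖ = aₖpₖ₋₁ + pₖ₋₂ and qₖ = aₖqₖ₋₁ + qₖ₋₂:
  k=0: a=1, p=1, q=1
  k=1: a=3, p=4, q=3
  k=2: a=4, p=17, q=13
  k=3: a=1, p=21, q=16
  k=4: a=3, p=80, q=61
  k=5: a=2, p=181, q=138

181/138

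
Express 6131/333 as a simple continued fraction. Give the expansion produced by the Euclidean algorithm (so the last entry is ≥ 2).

6131 = 18*333 + 137
333 = 2*137 + 59
137 = 2*59 + 19
59 = 3*19 + 2
19 = 9*2 + 1
2 = 2*1 + 0  (stop)
So 6131/333 = [18; 2, 2, 3, 9, 2].

[18; 2, 2, 3, 9, 2]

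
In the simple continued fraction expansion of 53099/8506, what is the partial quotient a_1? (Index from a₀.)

4

53099 = 6·8506 + 2063   →  a_0 = 6
8506 = 4·2063 + 254   →  a_1 = 4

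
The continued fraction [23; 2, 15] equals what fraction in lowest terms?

Fold from the inside: start with 15/1.
  2 + 1/15 = 31/15
  23 + 15/31 = 728/31

728/31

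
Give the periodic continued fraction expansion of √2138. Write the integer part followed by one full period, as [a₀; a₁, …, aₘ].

[46; 4, 5, 5, 4, 92]

a₀ = ⌊√2138⌋ = 46.
With m₀=0, d₀=1 and mₖ₊₁ = dₖaₖ − mₖ, dₖ₊₁ = (n − mₖ₊₁²)/dₖ, aₖ₊₁ = ⌊(a₀+mₖ₊₁)/dₖ₊₁⌋:
  k=1: m=46, d=22, a=4
  k=2: m=42, d=17, a=5
  k=3: m=43, d=17, a=5
  k=4: m=42, d=22, a=4
  k=5: m=46, d=1, a=92
d=1 and a=2a₀=92 at k=5, so the next step gives (m, d) = (46, 22) again — its k=1 value — and the period has length 5.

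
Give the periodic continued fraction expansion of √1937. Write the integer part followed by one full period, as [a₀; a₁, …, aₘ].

a₀ = ⌊√1937⌋ = 44.
With m₀=0, d₀=1 and mₖ₊₁ = dₖaₖ − mₖ, dₖ₊₁ = (n − mₖ₊₁²)/dₖ, aₖ₊₁ = ⌊(a₀+mₖ₊₁)/dₖ₊₁⌋:
  k=1: m=44, d=1, a=88
d=1 and a=2a₀=88 at k=1, so the next step gives (m, d) = (44, 1) again — its k=1 value — and the period has length 1.

[44; 88]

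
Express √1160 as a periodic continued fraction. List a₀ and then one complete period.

[34; 17, 68]

a₀ = ⌊√1160⌋ = 34.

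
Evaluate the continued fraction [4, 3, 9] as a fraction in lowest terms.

Using pₖ = aₖpₖ₋₁ + pₖ₋₂ and qₖ = aₖqₖ₋₁ + qₖ₋₂:
  k=0: a=4, p=4, q=1
  k=1: a=3, p=13, q=3
  k=2: a=9, p=121, q=28

121/28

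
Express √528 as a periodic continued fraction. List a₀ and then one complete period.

a₀ = ⌊√528⌋ = 22.
With m₀=0, d₀=1 and mₖ₊₁ = dₖaₖ − mₖ, dₖ₊₁ = (n − mₖ₊₁²)/dₖ, aₖ₊₁ = ⌊(a₀+mₖ₊₁)/dₖ₊₁⌋:
  k=1: m=22, d=44, a=1
  k=2: m=22, d=1, a=44
d=1 and a=2a₀=44 at k=2, so the next step gives (m, d) = (22, 44) again — its k=1 value — and the period has length 2.

[22; 1, 44]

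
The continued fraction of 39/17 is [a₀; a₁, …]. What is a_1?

3

39 = 2·17 + 5   →  a_0 = 2
17 = 3·5 + 2   →  a_1 = 3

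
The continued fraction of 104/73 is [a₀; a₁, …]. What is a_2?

2

104 = 1·73 + 31   →  a_0 = 1
73 = 2·31 + 11   →  a_1 = 2
31 = 2·11 + 9   →  a_2 = 2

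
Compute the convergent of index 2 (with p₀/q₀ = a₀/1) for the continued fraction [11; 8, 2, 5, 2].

Using pₖ = aₖpₖ₋₁ + pₖ₋₂, qₖ = aₖqₖ₋₁ + qₖ₋₂ (with p₋₁=1, p₋₂=0, q₋₁=0, q₋₂=1):
  k=0: a=11, p=11, q=1
  k=1: a=8, p=89, q=8
  k=2: a=2, p=189, q=17

189/17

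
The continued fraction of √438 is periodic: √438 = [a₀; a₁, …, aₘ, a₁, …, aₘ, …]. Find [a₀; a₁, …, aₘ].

[20; 1, 12, 1, 40]

a₀ = ⌊√438⌋ = 20.
With m₀=0, d₀=1 and mₖ₊₁ = dₖaₖ − mₖ, dₖ₊₁ = (n − mₖ₊₁²)/dₖ, aₖ₊₁ = ⌊(a₀+mₖ₊₁)/dₖ₊₁⌋:
  k=1: m=20, d=38, a=1
  k=2: m=18, d=3, a=12
  k=3: m=18, d=38, a=1
  k=4: m=20, d=1, a=40
d=1 and a=2a₀=40 at k=4, so the next step gives (m, d) = (20, 38) again — its k=1 value — and the period has length 4.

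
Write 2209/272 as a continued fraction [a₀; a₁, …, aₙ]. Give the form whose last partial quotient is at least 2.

[8; 8, 4, 8]

2209 = 8×272 + 33
272 = 8×33 + 8
33 = 4×8 + 1
8 = 8×1 + 0  (stop)
So 2209/272 = [8; 8, 4, 8].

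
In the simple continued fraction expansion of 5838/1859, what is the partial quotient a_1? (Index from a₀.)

7

5838 = 3·1859 + 261   →  a_0 = 3
1859 = 7·261 + 32   →  a_1 = 7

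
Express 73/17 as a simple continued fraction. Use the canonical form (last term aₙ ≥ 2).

73 = 4×17 + 5
17 = 3×5 + 2
5 = 2×2 + 1
2 = 2×1 + 0  (stop)
So 73/17 = [4; 3, 2, 2].

[4; 3, 2, 2]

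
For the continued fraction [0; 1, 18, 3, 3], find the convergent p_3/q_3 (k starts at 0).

Using pₖ = aₖpₖ₋₁ + pₖ₋₂, qₖ = aₖqₖ₋₁ + qₖ₋₂ (with p₋₁=1, p₋₂=0, q₋₁=0, q₋₂=1):
  k=0: a=0, p=0, q=1
  k=1: a=1, p=1, q=1
  k=2: a=18, p=18, q=19
  k=3: a=3, p=55, q=58

55/58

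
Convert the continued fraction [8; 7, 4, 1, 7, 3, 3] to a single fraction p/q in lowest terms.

23749/2918

Fold from the inside: start with 3/1.
  3 + 1/3 = 10/3
  7 + 3/10 = 73/10
  1 + 10/73 = 83/73
  4 + 73/83 = 405/83
  7 + 83/405 = 2918/405
  8 + 405/2918 = 23749/2918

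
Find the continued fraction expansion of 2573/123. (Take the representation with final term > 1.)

2573 = 20*123 + 113
123 = 1*113 + 10
113 = 11*10 + 3
10 = 3*3 + 1
3 = 3*1 + 0  (stop)
So 2573/123 = [20; 1, 11, 3, 3].

[20; 1, 11, 3, 3]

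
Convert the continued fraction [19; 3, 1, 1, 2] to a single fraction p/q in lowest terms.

347/18

Using pₖ = aₖpₖ₋₁ + pₖ₋₂ and qₖ = aₖqₖ₋₁ + qₖ₋₂:
  k=0: a=19, p=19, q=1
  k=1: a=3, p=58, q=3
  k=2: a=1, p=77, q=4
  k=3: a=1, p=135, q=7
  k=4: a=2, p=347, q=18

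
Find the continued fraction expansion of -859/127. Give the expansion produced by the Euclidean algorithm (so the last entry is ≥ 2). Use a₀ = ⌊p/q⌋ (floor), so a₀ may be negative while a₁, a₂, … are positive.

[-7; 4, 4, 3, 2]

-859 = -7*127 + 30
127 = 4*30 + 7
30 = 4*7 + 2
7 = 3*2 + 1
2 = 2*1 + 0  (stop)
So -859/127 = [-7; 4, 4, 3, 2].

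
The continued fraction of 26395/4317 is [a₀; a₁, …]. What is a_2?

1

26395 = 6·4317 + 493   →  a_0 = 6
4317 = 8·493 + 373   →  a_1 = 8
493 = 1·373 + 120   →  a_2 = 1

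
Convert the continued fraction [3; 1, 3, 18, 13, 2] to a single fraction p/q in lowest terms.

7428/1979

Fold from the inside: start with 2/1.
  13 + 1/2 = 27/2
  18 + 2/27 = 488/27
  3 + 27/488 = 1491/488
  1 + 488/1491 = 1979/1491
  3 + 1491/1979 = 7428/1979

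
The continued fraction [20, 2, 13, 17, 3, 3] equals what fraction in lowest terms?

Fold from the inside: start with 3/1.
  3 + 1/3 = 10/3
  17 + 3/10 = 173/10
  13 + 10/173 = 2259/173
  2 + 173/2259 = 4691/2259
  20 + 2259/4691 = 96079/4691

96079/4691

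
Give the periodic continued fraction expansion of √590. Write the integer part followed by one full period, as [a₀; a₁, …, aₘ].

[24; 3, 2, 4, 2, 3, 48]

a₀ = ⌊√590⌋ = 24.
With m₀=0, d₀=1 and mₖ₊₁ = dₖaₖ − mₖ, dₖ₊₁ = (n − mₖ₊₁²)/dₖ, aₖ₊₁ = ⌊(a₀+mₖ₊₁)/dₖ₊₁⌋:
  k=1: m=24, d=14, a=3
  k=2: m=18, d=19, a=2
  k=3: m=20, d=10, a=4
  k=4: m=20, d=19, a=2
  k=5: m=18, d=14, a=3
  k=6: m=24, d=1, a=48
d=1 and a=2a₀=48 at k=6, so the next step gives (m, d) = (24, 14) again — its k=1 value — and the period has length 6.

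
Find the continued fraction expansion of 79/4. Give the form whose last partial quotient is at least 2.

79 = 19*4 + 3
4 = 1*3 + 1
3 = 3*1 + 0  (stop)
So 79/4 = [19; 1, 3].

[19; 1, 3]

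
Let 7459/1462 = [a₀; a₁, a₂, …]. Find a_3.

4

7459 = 5·1462 + 149   →  a_0 = 5
1462 = 9·149 + 121   →  a_1 = 9
149 = 1·121 + 28   →  a_2 = 1
121 = 4·28 + 9   →  a_3 = 4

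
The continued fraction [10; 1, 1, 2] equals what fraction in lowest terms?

Using pₖ = aₖpₖ₋₁ + pₖ₋₂ and qₖ = aₖqₖ₋₁ + qₖ₋₂:
  k=0: a=10, p=10, q=1
  k=1: a=1, p=11, q=1
  k=2: a=1, p=21, q=2
  k=3: a=2, p=53, q=5

53/5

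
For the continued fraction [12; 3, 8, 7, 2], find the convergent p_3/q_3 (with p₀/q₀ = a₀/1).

2193/178

Using pₖ = aₖpₖ₋₁ + pₖ₋₂, qₖ = aₖqₖ₋₁ + qₖ₋₂ (with p₋₁=1, p₋₂=0, q₋₁=0, q₋₂=1):
  k=0: a=12, p=12, q=1
  k=1: a=3, p=37, q=3
  k=2: a=8, p=308, q=25
  k=3: a=7, p=2193, q=178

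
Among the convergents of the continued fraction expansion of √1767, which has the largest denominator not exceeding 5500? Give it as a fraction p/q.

98910/2353

√1767 = [42; 28, 84, …] (period length 2).
Convergents:
  p_0/q_0 = 42/1
  p_1/q_1 = 1177/28
  p_2/q_2 = 98910/2353
  p_3/q_3 = 2770657/65912
q_2 = 2353 ≤ 5500 < 65912 = q_3, so the answer is 98910/2353.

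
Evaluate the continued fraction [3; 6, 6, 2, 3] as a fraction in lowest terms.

Using pₖ = aₖpₖ₋₁ + pₖ₋₂ and qₖ = aₖqₖ₋₁ + qₖ₋₂:
  k=0: a=3, p=3, q=1
  k=1: a=6, p=19, q=6
  k=2: a=6, p=117, q=37
  k=3: a=2, p=253, q=80
  k=4: a=3, p=876, q=277

876/277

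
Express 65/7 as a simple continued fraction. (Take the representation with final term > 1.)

[9; 3, 2]

65 = 9·7 + 2
7 = 3·2 + 1
2 = 2·1 + 0  (stop)
So 65/7 = [9; 3, 2].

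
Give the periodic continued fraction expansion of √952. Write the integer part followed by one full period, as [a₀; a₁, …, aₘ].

[30; 1, 5, 1, 6, 1, 5, 1, 60]

a₀ = ⌊√952⌋ = 30.
With m₀=0, d₀=1 and mₖ₊₁ = dₖaₖ − mₖ, dₖ₊₁ = (n − mₖ₊₁²)/dₖ, aₖ₊₁ = ⌊(a₀+mₖ₊₁)/dₖ₊₁⌋:
  k=1: m=30, d=52, a=1
  k=2: m=22, d=9, a=5
  k=3: m=23, d=47, a=1
  k=4: m=24, d=8, a=6
  k=5: m=24, d=47, a=1
  k=6: m=23, d=9, a=5
  k=7: m=22, d=52, a=1
  k=8: m=30, d=1, a=60
d=1 and a=2a₀=60 at k=8, so the next step gives (m, d) = (30, 52) again — its k=1 value — and the period has length 8.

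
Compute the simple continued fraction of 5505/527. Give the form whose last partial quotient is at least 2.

[10; 2, 4, 8, 7]

5505 = 10×527 + 235
527 = 2×235 + 57
235 = 4×57 + 7
57 = 8×7 + 1
7 = 7×1 + 0  (stop)
So 5505/527 = [10; 2, 4, 8, 7].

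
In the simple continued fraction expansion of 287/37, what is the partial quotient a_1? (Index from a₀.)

1

287 = 7·37 + 28   →  a_0 = 7
37 = 1·28 + 9   →  a_1 = 1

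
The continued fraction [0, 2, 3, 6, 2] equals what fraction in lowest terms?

Using pₖ = aₖpₖ₋₁ + pₖ₋₂ and qₖ = aₖqₖ₋₁ + qₖ₋₂:
  k=0: a=0, p=0, q=1
  k=1: a=2, p=1, q=2
  k=2: a=3, p=3, q=7
  k=3: a=6, p=19, q=44
  k=4: a=2, p=41, q=95

41/95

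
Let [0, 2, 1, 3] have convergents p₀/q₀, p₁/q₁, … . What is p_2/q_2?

1/3

Using pₖ = aₖpₖ₋₁ + pₖ₋₂, qₖ = aₖqₖ₋₁ + qₖ₋₂ (with p₋₁=1, p₋₂=0, q₋₁=0, q₋₂=1):
  k=0: a=0, p=0, q=1
  k=1: a=2, p=1, q=2
  k=2: a=1, p=1, q=3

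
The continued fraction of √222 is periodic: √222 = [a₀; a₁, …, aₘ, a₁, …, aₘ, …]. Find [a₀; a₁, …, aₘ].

[14; 1, 8, 1, 28]

a₀ = ⌊√222⌋ = 14.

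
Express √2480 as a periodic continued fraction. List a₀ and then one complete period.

[49; 1, 3, 1, 98]

a₀ = ⌊√2480⌋ = 49.
With m₀=0, d₀=1 and mₖ₊₁ = dₖaₖ − mₖ, dₖ₊₁ = (n − mₖ₊₁²)/dₖ, aₖ₊₁ = ⌊(a₀+mₖ₊₁)/dₖ₊₁⌋:
  k=1: m=49, d=79, a=1
  k=2: m=30, d=20, a=3
  k=3: m=30, d=79, a=1
  k=4: m=49, d=1, a=98
d=1 and a=2a₀=98 at k=4, so the next step gives (m, d) = (49, 79) again — its k=1 value — and the period has length 4.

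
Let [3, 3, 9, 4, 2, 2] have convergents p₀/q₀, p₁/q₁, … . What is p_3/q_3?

382/115

Using pₖ = aₖpₖ₋₁ + pₖ₋₂, qₖ = aₖqₖ₋₁ + qₖ₋₂ (with p₋₁=1, p₋₂=0, q₋₁=0, q₋₂=1):
  k=0: a=3, p=3, q=1
  k=1: a=3, p=10, q=3
  k=2: a=9, p=93, q=28
  k=3: a=4, p=382, q=115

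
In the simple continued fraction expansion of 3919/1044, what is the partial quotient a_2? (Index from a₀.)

3919 = 3·1044 + 787   →  a_0 = 3
1044 = 1·787 + 257   →  a_1 = 1
787 = 3·257 + 16   →  a_2 = 3

3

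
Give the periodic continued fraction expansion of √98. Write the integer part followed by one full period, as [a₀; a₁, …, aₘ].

[9; 1, 8, 1, 18]

a₀ = ⌊√98⌋ = 9.
With m₀=0, d₀=1 and mₖ₊₁ = dₖaₖ − mₖ, dₖ₊₁ = (n − mₖ₊₁²)/dₖ, aₖ₊₁ = ⌊(a₀+mₖ₊₁)/dₖ₊₁⌋:
  k=1: m=9, d=17, a=1
  k=2: m=8, d=2, a=8
  k=3: m=8, d=17, a=1
  k=4: m=9, d=1, a=18
d=1 and a=2a₀=18 at k=4, so the next step gives (m, d) = (9, 17) again — its k=1 value — and the period has length 4.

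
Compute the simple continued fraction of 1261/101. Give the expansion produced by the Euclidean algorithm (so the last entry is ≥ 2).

1261 = 12·101 + 49
101 = 2·49 + 3
49 = 16·3 + 1
3 = 3·1 + 0  (stop)
So 1261/101 = [12; 2, 16, 3].

[12; 2, 16, 3]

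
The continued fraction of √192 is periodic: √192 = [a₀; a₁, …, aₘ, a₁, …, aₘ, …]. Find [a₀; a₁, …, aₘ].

a₀ = ⌊√192⌋ = 13.
With m₀=0, d₀=1 and mₖ₊₁ = dₖaₖ − mₖ, dₖ₊₁ = (n − mₖ₊₁²)/dₖ, aₖ₊₁ = ⌊(a₀+mₖ₊₁)/dₖ₊₁⌋:
  k=1: m=13, d=23, a=1
  k=2: m=10, d=4, a=5
  k=3: m=10, d=23, a=1
  k=4: m=13, d=1, a=26
d=1 and a=2a₀=26 at k=4, so the next step gives (m, d) = (13, 23) again — its k=1 value — and the period has length 4.

[13; 1, 5, 1, 26]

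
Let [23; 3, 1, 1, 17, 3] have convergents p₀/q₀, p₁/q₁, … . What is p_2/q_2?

Using pₖ = aₖpₖ₋₁ + pₖ₋₂, qₖ = aₖqₖ₋₁ + qₖ₋₂ (with p₋₁=1, p₋₂=0, q₋₁=0, q₋₂=1):
  k=0: a=23, p=23, q=1
  k=1: a=3, p=70, q=3
  k=2: a=1, p=93, q=4

93/4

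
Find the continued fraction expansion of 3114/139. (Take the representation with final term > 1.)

[22; 2, 2, 13, 2]

3114 = 22*139 + 56
139 = 2*56 + 27
56 = 2*27 + 2
27 = 13*2 + 1
2 = 2*1 + 0  (stop)
So 3114/139 = [22; 2, 2, 13, 2].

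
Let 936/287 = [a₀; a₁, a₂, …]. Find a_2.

936 = 3·287 + 75   →  a_0 = 3
287 = 3·75 + 62   →  a_1 = 3
75 = 1·62 + 13   →  a_2 = 1

1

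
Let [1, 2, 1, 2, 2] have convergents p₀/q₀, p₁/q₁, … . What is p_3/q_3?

11/8

Using pₖ = aₖpₖ₋₁ + pₖ₋₂, qₖ = aₖqₖ₋₁ + qₖ₋₂ (with p₋₁=1, p₋₂=0, q₋₁=0, q₋₂=1):
  k=0: a=1, p=1, q=1
  k=1: a=2, p=3, q=2
  k=2: a=1, p=4, q=3
  k=3: a=2, p=11, q=8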